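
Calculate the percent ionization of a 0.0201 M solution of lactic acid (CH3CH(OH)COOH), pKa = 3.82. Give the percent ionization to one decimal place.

CH3CH(OH)COOH ⇌ CH3CH(OH)COO- + H+; let x = [H+] at equilibrium.
Ka = 10^(−3.82) = 1.51 × 10^-4
Solve x² + 0.000151x − 3.04e-06 = 0 → x = 1.67 × 10^-3 M
% ionization = x/C₀ × 100% = 1.67 × 10^-3/0.0201 × 100% = 8.3%

8.3%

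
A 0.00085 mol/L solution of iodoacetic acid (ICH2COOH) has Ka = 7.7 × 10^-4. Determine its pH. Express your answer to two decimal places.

ICH2COOH ⇌ ICH2COO- + H+
Ka = x²/(0.00085 − x) = 7.7 × 10^-4
Here C₀/Ka ≈ 1.1, so the small-x approximation fails. Use the quadratic:
x = (−Ka + √(Ka² + 4·Ka·C₀))/2 = 5.11 × 10^-4 M
pH = −log(5.11 × 10^-4) = 3.29

pH = 3.29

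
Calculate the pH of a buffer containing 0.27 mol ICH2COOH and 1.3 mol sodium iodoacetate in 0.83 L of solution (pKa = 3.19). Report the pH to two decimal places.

pH = 3.87

Henderson–Hasselbalch: pH = pKa + log([ICH2COO-]/[ICH2COOH]) = 3.19 + log(1.3/0.27)
pH = 3.19 + (+0.683) = 3.87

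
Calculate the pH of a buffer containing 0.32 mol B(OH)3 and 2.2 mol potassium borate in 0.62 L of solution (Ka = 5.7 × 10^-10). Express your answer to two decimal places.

pH = 10.08

pKa = −log(5.7 × 10^-10) = 9.244
Henderson–Hasselbalch: pH = pKa + log([B(OH)4-]/[B(OH)3]) = 9.244 + log(2.2/0.32)
pH = 9.244 + (+0.837) = 10.08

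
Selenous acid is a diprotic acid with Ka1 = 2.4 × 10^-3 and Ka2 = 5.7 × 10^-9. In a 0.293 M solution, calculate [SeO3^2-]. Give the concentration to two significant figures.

5.7 × 10^-9 M

First ionization gives [H+] ≈ [HSeO3-] = 2.53 × 10^-2 M.
Second step: Ka2 = [H+][SeO3^2-]/[HSeO3-] ≈ [SeO3^2-] (since [H+] ≈ [HSeO3-]).
So [SeO3^2-] ≈ Ka2.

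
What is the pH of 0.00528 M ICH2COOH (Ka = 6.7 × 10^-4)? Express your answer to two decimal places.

ICH2COOH ⇌ ICH2COO- + H+
Ka = x²/(0.00528 − x) = 6.7 × 10^-4
The 5% rule fails; solving x² + Ka·x − Ka·C₀ = 0 exactly:
x = [−0.00067 + √(0.00067² + 1.42e-05)]/2 = 1.58 × 10^-3 M
pH = −log(1.58 × 10^-3) = 2.80

pH = 2.80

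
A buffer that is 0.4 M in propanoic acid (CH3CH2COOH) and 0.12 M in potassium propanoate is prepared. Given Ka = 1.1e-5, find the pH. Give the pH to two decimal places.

pKa = −log(1.1 × 10^-5) = 4.959
Henderson–Hasselbalch: pH = pKa + log([CH3CH2COO-]/[CH3CH2COOH]) = 4.959 + log(0.12/0.4)
pH = 4.959 + (-0.523) = 4.44

pH = 4.44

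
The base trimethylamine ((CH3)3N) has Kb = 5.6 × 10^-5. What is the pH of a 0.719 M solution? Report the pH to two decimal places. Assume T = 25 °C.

pH = 11.80

(CH3)3N + H2O ⇌ (CH3)3NH+ + OH-
From the ICE table, Kb = [OH-]²/(0.719 − [OH-]) = 5.6 × 10^-5.
Assume [OH-] ≪ 0.719: [OH-] ≈ √(5.6 × 10^-5 × 0.719) = 6.35 × 10^-3 M
([OH-]/C₀ = 0.88% < 5%, so the approximation holds.)
pOH = −log(6.35 × 10^-3) = 2.20; pH = 14.00 − 2.20 = 11.80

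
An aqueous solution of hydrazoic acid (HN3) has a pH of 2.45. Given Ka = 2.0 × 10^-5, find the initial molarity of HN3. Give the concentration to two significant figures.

[H+] = 10^(-2.45) = 3.55 × 10^-3 M = x
Ka = x²/(C₀ − x) ⇒ C₀ = x + x²/Ka
C₀ = 3.55 × 10^-3 + (3.55 × 10^-3)²/(2.0 × 10^-5) = 6.34 × 10^-1 M

C₀ = 6.3 × 10^-1 M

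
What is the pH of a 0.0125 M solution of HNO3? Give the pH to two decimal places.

pH = 1.90

HNO3 is a strong acid and dissociates completely, so [H+] = 0.0125 M.
pH = -log(0.0125) = 1.90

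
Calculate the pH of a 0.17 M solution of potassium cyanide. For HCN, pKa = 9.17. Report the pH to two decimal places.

CN- is the conjugate base of the weak acid HCN.
Ka = 10^(−9.17) = 6.76 × 10^-10
Kb = Kw/Ka = 1.0×10^-14 / 6.76 × 10^-10 = 1.48 × 10^-5
Kb = [OH-]²/(0.17 − [OH-]) = 1.48 × 10^-5
Neglecting [OH-] in the denominator: [OH-] = √(1.48 × 10^-5 × 0.17) = 1.59 × 10^-3 M
pOH = 2.80, so pH = 14.00 − pOH = 11.20

pH = 11.20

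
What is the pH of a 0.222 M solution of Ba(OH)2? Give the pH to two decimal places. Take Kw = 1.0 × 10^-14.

pH = 13.65

Ba(OH)2 is a strong base (each formula unit releases 2 OH-); [OH-] = 0.444 M.
pOH = -log(0.444) = 0.35
pH = 14.00 - 0.35 = 13.65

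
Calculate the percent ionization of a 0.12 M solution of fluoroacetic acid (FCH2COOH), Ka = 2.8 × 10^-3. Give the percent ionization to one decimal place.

FCH2COOH ⇌ FCH2COO- + H+; let x = [H+] at equilibrium.
Ka = x²/(C₀ − x); solving the quadratic gives x = 1.70 × 10^-2 M.
% ionization = x/C₀ × 100% = 1.70 × 10^-2/0.12 × 100% = 14.2%

14.2%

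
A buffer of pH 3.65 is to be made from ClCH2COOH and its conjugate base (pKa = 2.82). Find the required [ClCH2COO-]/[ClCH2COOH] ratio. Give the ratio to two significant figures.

ratio = 6.8

pH = pKa + log(r) ⇒ log(r) = 3.65 − 2.82 = +0.83
r = [ClCH2COO-]/[ClCH2COOH] = 10^(+0.83) = 6.76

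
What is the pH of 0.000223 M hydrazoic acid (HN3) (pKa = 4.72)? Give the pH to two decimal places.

pH = 4.25

HN3 ⇌ N3- + H+
Ka = 10^(−4.72) = 1.91 × 10^-5
Let x = [H+] at equilibrium. Ka = x²/(0.000223 − x).
Here C₀/Ka ≈ 11.7, so the small-x approximation fails. Use the quadratic:
x = (−Ka + √(Ka² + 4·Ka·C₀))/2 = 5.64 × 10^-5 M
pH = −log[H+] = −log(5.64 × 10^-5) = 4.25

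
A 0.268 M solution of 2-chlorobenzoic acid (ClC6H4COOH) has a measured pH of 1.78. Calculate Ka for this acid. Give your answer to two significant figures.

[H+] = 10^(-1.78) = 1.66 × 10^-2 M
At equilibrium [HA] = 0.268 − 1.66 × 10^-2 = 2.51 × 10^-1 M
Ka = [H+][A-]/[HA] = (1.66 × 10^-2)² / 2.51 × 10^-1 = 1.1 × 10^-3

Ka = 1.1 × 10^-3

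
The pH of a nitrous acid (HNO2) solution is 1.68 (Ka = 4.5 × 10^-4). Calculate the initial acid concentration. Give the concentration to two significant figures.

C₀ = 9.9 × 10^-1 M

[H+] = 10^(-1.68) = 2.09 × 10^-2 M = x
Ka = x²/(C₀ − x) ⇒ C₀ = x + x²/Ka
C₀ = 2.09 × 10^-2 + (2.09 × 10^-2)²/(4.5 × 10^-4) = 9.92 × 10^-1 M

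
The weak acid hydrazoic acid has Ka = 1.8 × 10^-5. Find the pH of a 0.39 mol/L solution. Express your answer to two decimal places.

pH = 2.58

HN3 ⇌ N3- + H+
From the ICE table, Ka = [H+]²/(0.39 − [H+]) = 1.8 × 10^-5.
Neglecting [H+] in the denominator: [H+] = √(1.8 × 10^-5 × 0.39) = 2.65 × 10^-3 M
Check: 0.68% ionized — well under 5%, approximation valid.
pH = −log[H+] = −log(2.65 × 10^-3) = 2.58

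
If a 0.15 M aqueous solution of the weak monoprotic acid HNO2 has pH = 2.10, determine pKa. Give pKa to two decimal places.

pKa = 3.35

[H+] = 10^(-2.10) = 7.94 × 10^-3 M
At equilibrium [HA] = 0.15 − 7.94 × 10^-3 = 1.42 × 10^-1 M
Ka = [H+][A-]/[HA] = (7.94 × 10^-3)² / 1.42 × 10^-1 = 4.44 × 10^-4
pKa = -log(4.44 × 10^-4) = 3.35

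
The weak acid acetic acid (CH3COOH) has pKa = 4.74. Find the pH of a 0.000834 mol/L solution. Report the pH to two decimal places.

pH = 3.94

CH3COOH ⇌ CH3COO- + H+
Ka = 10^(−4.74) = 1.82 × 10^-5
Ka = [H+]²/(0.000834 − [H+]) = 1.82 × 10^-5
The 5% rule fails; solving [H+]² + Ka·[H+] − Ka·C₀ = 0 exactly:
[H+] = (−Ka + √(Ka² + 4·Ka·C₀))/2 = 1.14 × 10^-4 M
pH = −log(1.14 × 10^-4) = 3.94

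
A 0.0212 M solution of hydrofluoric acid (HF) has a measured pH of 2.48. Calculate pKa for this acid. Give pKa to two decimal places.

[H+] = 10^(-2.48) = 3.31 × 10^-3 M
At equilibrium [HA] = 0.0212 − 3.31 × 10^-3 = 1.79 × 10^-2 M
Ka = [H+][A-]/[HA] = (3.31 × 10^-3)² / 1.79 × 10^-2 = 6.12 × 10^-4
pKa = -log(6.12 × 10^-4) = 3.21

pKa = 3.21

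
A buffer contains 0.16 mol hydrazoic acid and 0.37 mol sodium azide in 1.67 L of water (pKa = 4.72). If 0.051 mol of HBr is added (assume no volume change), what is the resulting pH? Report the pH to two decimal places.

pH = 4.90

Added H+ converts N3- to HN3: HN3 → 0.211 mol, N3- → 0.319 mol.
Henderson–Hasselbalch with mole ratio 0.319/0.211: pH = 4.72 + (+0.180)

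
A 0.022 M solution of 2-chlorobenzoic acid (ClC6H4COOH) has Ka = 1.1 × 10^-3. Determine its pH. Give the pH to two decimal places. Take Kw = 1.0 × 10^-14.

pH = 2.36

ClC6H4COOH ⇌ ClC6H4COO- + H+
Ka = x²/(0.022 − x) = 1.1 × 10^-3
The 5% rule fails; solving x² + Ka·x − Ka·C₀ = 0 exactly:
x = (−Ka + √(Ka² + 4·Ka·C₀))/2 = 4.40 × 10^-3 M
pH = −log(4.40 × 10^-3) = 2.36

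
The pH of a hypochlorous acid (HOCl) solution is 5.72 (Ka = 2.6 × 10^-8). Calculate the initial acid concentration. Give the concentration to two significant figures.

[H+] = 10^(-5.72) = 1.91 × 10^-6 M = x
Ka = x²/(C₀ − x) ⇒ C₀ = x + x²/Ka
C₀ = 1.91 × 10^-6 + (1.91 × 10^-6)²/(2.6 × 10^-8) = 1.42 × 10^-4 M

C₀ = 1.4 × 10^-4 M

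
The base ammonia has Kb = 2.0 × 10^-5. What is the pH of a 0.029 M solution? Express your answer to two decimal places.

NH3 + H2O ⇌ NH4+ + OH-
Kb = [OH-]²/(0.029 − [OH-]) = 2.0 × 10^-5
Neglecting [OH-] in the denominator: [OH-] = √(2.0 × 10^-5 × 0.029) = 7.62 × 10^-4 M
([OH-]/C₀ = 2.6% < 5%, so the approximation holds.)
pOH = −log(7.62 × 10^-4) = 3.12; pH = 14.00 − 3.12 = 10.88

pH = 10.88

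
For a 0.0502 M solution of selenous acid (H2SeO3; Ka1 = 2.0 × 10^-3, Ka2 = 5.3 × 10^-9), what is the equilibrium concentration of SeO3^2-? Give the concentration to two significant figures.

5.3 × 10^-9 M

First ionization gives [H+] ≈ [HSeO3-] = 9.07 × 10^-3 M.
Second step: Ka2 = [H+][SeO3^2-]/[HSeO3-] ≈ [SeO3^2-] (since [H+] ≈ [HSeO3-]).
So [SeO3^2-] ≈ Ka2.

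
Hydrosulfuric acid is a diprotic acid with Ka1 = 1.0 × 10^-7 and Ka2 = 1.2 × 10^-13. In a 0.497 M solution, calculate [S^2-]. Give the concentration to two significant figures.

First ionization gives [H+] ≈ [HS-] = 2.23 × 10^-4 M.
Second step: Ka2 = [H+][S^2-]/[HS-] ≈ [S^2-] (since [H+] ≈ [HS-]).
So [S^2-] ≈ Ka2.

1.2 × 10^-13 M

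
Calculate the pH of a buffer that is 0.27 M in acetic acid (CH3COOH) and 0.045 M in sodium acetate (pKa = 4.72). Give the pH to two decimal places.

Henderson–Hasselbalch: pH = pKa + log([CH3COO-]/[CH3COOH]) = 4.72 + log(0.045/0.27)
pH = 4.72 + (-0.778) = 3.94

pH = 3.94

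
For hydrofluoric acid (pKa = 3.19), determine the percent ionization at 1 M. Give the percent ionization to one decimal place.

2.5%

HF ⇌ F- + H+; let x = [H+] at equilibrium.
Ka = 10^(−3.19) = 6.46 × 10^-4
x ≈ √(Ka·C₀) = √(6.46 × 10^-4 × 1) = 2.54 × 10^-2 M
% ionization = x/C₀ × 100% = 2.54 × 10^-2/1 × 100% = 2.5%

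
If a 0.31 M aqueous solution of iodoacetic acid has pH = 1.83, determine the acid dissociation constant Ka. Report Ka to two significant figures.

Ka = 7.4 × 10^-4

[H+] = 10^(-1.83) = 1.48 × 10^-2 M
At equilibrium [HA] = 0.31 − 1.48 × 10^-2 = 2.95 × 10^-1 M
Ka = [H+][A-]/[HA] = (1.48 × 10^-2)² / 2.95 × 10^-1 = 7.4 × 10^-4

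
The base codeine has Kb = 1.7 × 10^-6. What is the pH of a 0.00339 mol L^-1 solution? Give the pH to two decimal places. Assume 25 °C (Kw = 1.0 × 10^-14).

C18H21NO3 + H2O ⇌ C18H22NO3+ + OH-
Kb = [OH-]²/(0.00339 − [OH-]) = 1.7 × 10^-6
Neglecting [OH-] in the denominator: [OH-] = √(1.7 × 10^-6 × 0.00339) = 7.59 × 10^-5 M
pOH = −log(7.59 × 10^-5) = 4.12; pH = 14.00 − 4.12 = 9.88

pH = 9.88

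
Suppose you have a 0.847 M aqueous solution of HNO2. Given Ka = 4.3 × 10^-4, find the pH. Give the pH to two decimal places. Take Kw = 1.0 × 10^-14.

pH = 1.72

HNO2 ⇌ NO2- + H+
Ka = [H+]²/(0.847 − [H+]) = 4.3 × 10^-4
Assume [H+] ≪ 0.847: [H+] ≈ √(4.3 × 10^-4 × 0.847) = 1.91 × 10^-2 M
pH = −log[H+] = −log(1.91 × 10^-2) = 1.72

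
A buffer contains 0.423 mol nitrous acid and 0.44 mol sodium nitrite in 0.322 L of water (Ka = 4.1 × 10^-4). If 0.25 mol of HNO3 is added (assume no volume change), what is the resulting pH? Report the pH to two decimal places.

After neutralization: n(HNO2) = 0.673 mol, n(NO2-) = 0.19 mol.
pKa = −log(4.1 × 10^-4) = 3.387
pH = pKa + log(n_NO2-/n_HNO2) = 3.387 + log(0.19/0.673) = 3.387 + (-0.549)

pH = 2.84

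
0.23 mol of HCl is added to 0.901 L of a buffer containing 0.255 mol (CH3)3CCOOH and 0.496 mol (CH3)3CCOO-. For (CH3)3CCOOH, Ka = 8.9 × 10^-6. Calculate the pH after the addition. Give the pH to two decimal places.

Added H+ converts (CH3)3CCOO- to (CH3)3CCOOH: (CH3)3CCOOH → 0.485 mol, (CH3)3CCOO- → 0.266 mol.
pKa = −log(8.9 × 10^-6) = 5.051
pH = pKa + log([A⁻]/[HA]) = 5.051 + log(0.266/0.485) = 5.051 -0.261

pH = 4.79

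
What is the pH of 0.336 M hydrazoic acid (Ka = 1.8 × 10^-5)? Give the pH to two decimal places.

HN3 ⇌ N3- + H+
Let x = [H+] at equilibrium. Ka = x²/(0.336 − x).
Assume x ≪ 0.336: x ≈ √(1.8 × 10^-5 × 0.336) = 2.46 × 10^-3 M
(x/C₀ = 0.73% < 5%, so the approximation holds.)
pH = −log[H+] = −log(2.46 × 10^-3) = 2.61

pH = 2.61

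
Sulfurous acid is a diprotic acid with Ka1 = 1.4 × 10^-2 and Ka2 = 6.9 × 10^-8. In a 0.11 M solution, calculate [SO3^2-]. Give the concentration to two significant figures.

First ionization gives [H+] ≈ [HSO3-] = 3.29 × 10^-2 M.
Second step: Ka2 = [H+][SO3^2-]/[HSO3-] ≈ [SO3^2-] (since [H+] ≈ [HSO3-]).
So [SO3^2-] ≈ Ka2.

6.9 × 10^-8 M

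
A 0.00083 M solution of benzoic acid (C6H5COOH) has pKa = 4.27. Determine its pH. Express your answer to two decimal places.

pH = 3.73

C6H5COOH ⇌ C6H5COO- + H+
Ka = 10^(−4.27) = 5.37 × 10^-5
Ka = [H+]²/(0.00083 − [H+]) = 5.37 × 10^-5
Here C₀/Ka ≈ 15.5, so the small-[H+] approximation fails. Use the quadratic:
[H+] = [−5.37e-05 + √(5.37e-05² + 1.78e-07)]/2 = 1.86 × 10^-4 M
pH = −log(1.86 × 10^-4) = 3.73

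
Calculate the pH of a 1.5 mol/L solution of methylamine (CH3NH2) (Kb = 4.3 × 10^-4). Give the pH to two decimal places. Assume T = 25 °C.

pH = 12.40

CH3NH2 + H2O ⇌ CH3NH3+ + OH-
Let x = [OH-] at equilibrium. Kb = x²/(1.5 − x).
Neglecting x in the denominator: x = √(4.3 × 10^-4 × 1.5) = 2.54 × 10^-2 M
(x/C₀ = 1.7% < 5%, so the approximation holds.)
pOH = 1.60, so pH = 14.00 − pOH = 12.40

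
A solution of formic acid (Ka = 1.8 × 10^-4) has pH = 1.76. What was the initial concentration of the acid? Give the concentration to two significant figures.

C₀ = 1.7 M

[H+] = 10^(-1.76) = 1.74 × 10^-2 M = x
Ka = x²/(C₀ − x) ⇒ C₀ = x + x²/Ka
C₀ = 1.74 × 10^-2 + (1.74 × 10^-2)²/(1.8 × 10^-4) = 1.70 M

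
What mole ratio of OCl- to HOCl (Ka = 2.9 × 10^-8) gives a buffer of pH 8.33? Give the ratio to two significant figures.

pKa = -log(2.9 × 10^-8) = 7.538
pH = pKa + log(r) ⇒ log(r) = 8.33 − 7.538 = +0.792
r = [OCl-]/[HOCl] = 10^(+0.792) = 6.19

ratio = 6.2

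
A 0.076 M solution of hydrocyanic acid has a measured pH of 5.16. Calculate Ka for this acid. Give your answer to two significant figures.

[H+] = 10^(-5.16) = 6.92 × 10^-6 M
At equilibrium [HA] = 0.076 − 6.92 × 10^-6 = 7.60 × 10^-2 M
Ka = [H+][A-]/[HA] = (6.92 × 10^-6)² / 7.60 × 10^-2 = 6.3 × 10^-10

Ka = 6.3 × 10^-10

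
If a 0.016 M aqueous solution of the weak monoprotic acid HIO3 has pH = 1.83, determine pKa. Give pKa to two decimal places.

pKa = 0.74

[H+] = 10^(-1.83) = 1.48 × 10^-2 M
At equilibrium [HA] = 0.016 − 1.48 × 10^-2 = 1.20 × 10^-3 M
Ka = [H+][A-]/[HA] = (1.48 × 10^-2)² / 1.20 × 10^-3 = 1.83 × 10^-1
pKa = -log(1.83 × 10^-1) = 0.74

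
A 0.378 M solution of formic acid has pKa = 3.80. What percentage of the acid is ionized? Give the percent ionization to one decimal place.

2.0%

HCOOH ⇌ HCOO- + H+; let x = [H+] at equilibrium.
Ka = 10^(−3.80) = 1.58 × 10^-4
x ≈ √(Ka·C₀) = √(1.58 × 10^-4 × 0.378) = 7.73 × 10^-3 M
Fraction ionized = 7.73 × 10^-3 / 0.378 = 0.0204 → 2.0%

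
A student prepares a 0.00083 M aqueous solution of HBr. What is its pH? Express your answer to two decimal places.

HBr is a strong acid and dissociates completely, so [H+] = 0.00083 M.
pH = -log(0.00083) = 3.08

pH = 3.08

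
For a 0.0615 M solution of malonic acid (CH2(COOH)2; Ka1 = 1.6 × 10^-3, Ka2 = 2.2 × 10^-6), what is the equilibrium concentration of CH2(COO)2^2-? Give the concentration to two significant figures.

First ionization gives [H+] ≈ [CH2(COOH)COO-] = 9.15 × 10^-3 M.
Second step: Ka2 = [H+][CH2(COO)2^2-]/[CH2(COOH)COO-] ≈ [CH2(COO)2^2-] (since [H+] ≈ [CH2(COOH)COO-]).
So [CH2(COO)2^2-] ≈ Ka2.

2.2 × 10^-6 M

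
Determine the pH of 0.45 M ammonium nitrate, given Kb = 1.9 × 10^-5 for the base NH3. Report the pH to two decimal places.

pH = 4.81

NH4+ is the conjugate acid of the weak base NH3.
Ka = Kw/Kb = 1.0×10^-14 / 1.9 × 10^-5 = 5.26 × 10^-10
Ka = [H+]²/(0.45 − [H+]) = 5.26 × 10^-10
Neglecting [H+] in the denominator: [H+] = √(5.26 × 10^-10 × 0.45) = 1.54 × 10^-5 M
pH = −log(1.54 × 10^-5) = 4.81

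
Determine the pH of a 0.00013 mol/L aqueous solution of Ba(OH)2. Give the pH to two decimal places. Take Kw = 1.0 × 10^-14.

pH = 10.41

Ba(OH)2 is a strong base (each formula unit releases 2 OH-); [OH-] = 0.00026 M.
pOH = -log(0.00026) = 3.59
pH = 14.00 - 3.59 = 10.41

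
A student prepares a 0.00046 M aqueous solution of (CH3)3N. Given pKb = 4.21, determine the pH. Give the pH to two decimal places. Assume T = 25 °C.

(CH3)3N + H2O ⇌ (CH3)3NH+ + OH-
Kb = 10^(−4.21) = 6.17 × 10^-5
Let x = [OH-] at equilibrium. Kb = x²/(0.00046 − x).
The 5% rule fails; solving x² + Kb·x − Kb·C₀ = 0 exactly:
x = [−6.17e-05 + √(6.17e-05² + 1.14e-07)]/2 = 1.40 × 10^-4 M
pOH = −log(1.40 × 10^-4) = 3.85; pH = 14.00 − 3.85 = 10.15

pH = 10.15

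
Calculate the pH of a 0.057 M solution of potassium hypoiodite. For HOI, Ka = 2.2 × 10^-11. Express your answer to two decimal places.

OI- is the conjugate base of the weak acid HOI.
Kb = Kw/Ka = 1.0×10^-14 / 2.2 × 10^-11 = 4.55 × 10^-4
From the ICE table, Kb = [OH-]²/(0.057 − [OH-]) = 4.55 × 10^-4.
The 5% rule fails; solving [OH-]² + Kb·[OH-] − Kb·C₀ = 0 exactly:
[OH-] = [−0.000455 + √(0.000455² + 0.000104)]/2 = 4.87 × 10^-3 M
pOH = 2.31, so pH = 14.00 − pOH = 11.69

pH = 11.69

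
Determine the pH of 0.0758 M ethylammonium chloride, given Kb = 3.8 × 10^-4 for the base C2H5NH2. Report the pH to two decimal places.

pH = 5.85

C2H5NH3+ is the conjugate acid of the weak base C2H5NH2.
Ka = Kw/Kb = 1.0×10^-14 / 3.8 × 10^-4 = 2.63 × 10^-11
Ka = [H+]²/(0.0758 − [H+]) = 2.63 × 10^-11
Neglecting [H+] in the denominator: [H+] = √(2.63 × 10^-11 × 0.0758) = 1.41 × 10^-6 M
([H+]/C₀ = 0.0019% < 5%, so the approximation holds.)
pH = −log(1.41 × 10^-6) = 5.85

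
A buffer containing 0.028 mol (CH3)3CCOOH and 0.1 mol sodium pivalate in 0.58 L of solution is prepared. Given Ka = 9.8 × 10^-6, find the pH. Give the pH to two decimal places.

pH = 5.56

pKa = −log(9.8 × 10^-6) = 5.009
Using pH = pKa + log([base]/[acid]) with [base]/[acid] = 0.1/0.028:
pH = 5.009 + (+0.553) = 5.56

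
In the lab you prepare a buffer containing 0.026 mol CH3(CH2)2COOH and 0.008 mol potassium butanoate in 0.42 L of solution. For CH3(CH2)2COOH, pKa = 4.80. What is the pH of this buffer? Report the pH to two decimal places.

pH = 4.29

Using pH = pKa + log([base]/[acid]) with [base]/[acid] = 0.008/0.026:
pH = 4.80 + (-0.512) = 4.29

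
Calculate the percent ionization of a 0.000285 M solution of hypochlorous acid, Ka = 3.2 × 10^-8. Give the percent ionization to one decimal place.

HOCl ⇌ OCl- + H+; let x = [H+] at equilibrium.
x ≈ √(Ka·C₀) = √(3.2 × 10^-8 × 0.000285) = 3.02 × 10^-6 M
% ionization = x/C₀ × 100% = 3.02 × 10^-6/0.000285 × 100% = 1.1%

1.1%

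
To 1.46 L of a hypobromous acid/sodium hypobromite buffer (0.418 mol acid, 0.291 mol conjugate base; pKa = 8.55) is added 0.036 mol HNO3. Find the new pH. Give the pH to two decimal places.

pH = 8.30

Added H+ converts OBr- to HOBr: HOBr → 0.454 mol, OBr- → 0.255 mol.
pH = pKa + log(n_OBr-/n_HOBr) = 8.55 + log(0.255/0.454) = 8.55 + (-0.251)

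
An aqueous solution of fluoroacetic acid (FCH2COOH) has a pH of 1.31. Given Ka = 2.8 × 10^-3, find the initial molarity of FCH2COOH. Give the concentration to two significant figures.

[H+] = 10^(-1.31) = 4.90 × 10^-2 M = x
Ka = x²/(C₀ − x) ⇒ C₀ = x + x²/Ka
C₀ = 4.90 × 10^-2 + (4.90 × 10^-2)²/(2.8 × 10^-3) = 9.07 × 10^-1 M

C₀ = 9.1 × 10^-1 M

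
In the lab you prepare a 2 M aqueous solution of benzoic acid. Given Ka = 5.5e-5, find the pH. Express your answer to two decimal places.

C6H5COOH ⇌ C6H5COO- + H+
From the ICE table, Ka = [H+]²/(2 − [H+]) = 5.5 × 10^-5.
Since Ka ≪ C₀, [H+] ≈ √(Ka·C₀) = 1.05 × 10^-2 M.
pH = −log(1.05 × 10^-2) = 1.98

pH = 1.98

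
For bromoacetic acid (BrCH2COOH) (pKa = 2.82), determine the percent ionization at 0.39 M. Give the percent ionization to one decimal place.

BrCH2COOH ⇌ BrCH2COO- + H+; let x = [H+] at equilibrium.
Ka = 10^(−2.82) = 1.51 × 10^-3
Ka = x²/(C₀ − x); solving the quadratic gives x = 2.35 × 10^-2 M.
% ionization = x/C₀ × 100% = 2.35 × 10^-2/0.39 × 100% = 6.0%

6.0%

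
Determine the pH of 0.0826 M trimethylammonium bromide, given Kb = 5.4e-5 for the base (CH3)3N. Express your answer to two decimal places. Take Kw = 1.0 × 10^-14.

pH = 5.41

(CH3)3NH+ is the conjugate acid of the weak base (CH3)3N.
Ka = Kw/Kb = 1.0×10^-14 / 5.4 × 10^-5 = 1.85 × 10^-10
From the ICE table, Ka = x²/(0.0826 − x) = 1.85 × 10^-10.
Since Ka ≪ C₀, x ≈ √(Ka·C₀) = 3.91 × 10^-6 M.
pH = −log(3.91 × 10^-6) = 5.41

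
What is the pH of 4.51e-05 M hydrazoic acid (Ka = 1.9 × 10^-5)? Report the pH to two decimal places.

pH = 4.67

HN3 ⇌ N3- + H+
From the ICE table, Ka = x²/(4.51e-05 − x) = 1.9 × 10^-5.
x is not negligible relative to C₀; solve x² + 1.9e-05·x − 8.57e-10 = 0.
x = (−Ka + √(Ka² + 4·Ka·C₀))/2 = 2.13 × 10^-5 M
pH = −log[H+] = −log(2.13 × 10^-5) = 4.67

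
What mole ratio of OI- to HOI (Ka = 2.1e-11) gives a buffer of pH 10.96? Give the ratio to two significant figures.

ratio = 1.9

pKa = -log(2.1 × 10^-11) = 10.678
pH = pKa + log(r) ⇒ log(r) = 10.96 − 10.678 = +0.282
r = [OI-]/[HOI] = 10^(+0.282) = 1.91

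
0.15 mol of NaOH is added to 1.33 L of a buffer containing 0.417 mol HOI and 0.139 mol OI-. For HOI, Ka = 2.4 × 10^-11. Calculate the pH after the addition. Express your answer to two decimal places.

pH = 10.65

After neutralization: n(HOI) = 0.267 mol, n(OI-) = 0.289 mol.
pKa = −log(2.4 × 10^-11) = 10.620
pH = pKa + log([A⁻]/[HA]) = 10.620 + log(0.289/0.267) = 10.620 +0.034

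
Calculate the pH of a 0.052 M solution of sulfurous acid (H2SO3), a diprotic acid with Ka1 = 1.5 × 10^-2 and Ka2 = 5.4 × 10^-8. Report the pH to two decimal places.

pH = 1.67

Since Ka1 ≫ Ka2, the first ionization dominates [H+].
Ka1 = x²/(0.052 − x) = 1.5 × 10^-2
Solving the quadratic: x = (−Ka1 + √(Ka1² + 4·Ka1·C₀))/2 = 2.14 × 10^-2 M
pH = −log(2.14 × 10^-2) = 1.67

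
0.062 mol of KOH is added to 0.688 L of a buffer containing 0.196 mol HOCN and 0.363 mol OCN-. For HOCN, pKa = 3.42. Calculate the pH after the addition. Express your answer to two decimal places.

OH- converts HOCN to OCN-: HOCN → 0.134 mol, OCN- → 0.425 mol.
pH = pKa + log(n_OCN-/n_HOCN) = 3.42 + log(0.425/0.134) = 3.42 + (+0.501)

pH = 3.92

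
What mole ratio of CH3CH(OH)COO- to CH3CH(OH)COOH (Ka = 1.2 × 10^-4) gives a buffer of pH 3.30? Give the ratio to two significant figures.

pKa = -log(1.2 × 10^-4) = 3.921
pH = pKa + log(r) ⇒ log(r) = 3.30 − 3.921 = -0.621
r = [CH3CH(OH)COO-]/[CH3CH(OH)COOH] = 10^(-0.621) = 0.239

ratio = 0.24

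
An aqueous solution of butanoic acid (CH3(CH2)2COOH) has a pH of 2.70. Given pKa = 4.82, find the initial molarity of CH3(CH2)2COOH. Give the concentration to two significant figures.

[H+] = 10^(-2.70) = 2.00 × 10^-3 M = x
Ka = 10^(−4.82) = 1.51 × 10^-5
Ka = x²/(C₀ − x) ⇒ C₀ = x + x²/Ka
C₀ = 2.00 × 10^-3 + (2.00 × 10^-3)²/(1.51 × 10^-5) = 2.67 × 10^-1 M

C₀ = 2.7 × 10^-1 M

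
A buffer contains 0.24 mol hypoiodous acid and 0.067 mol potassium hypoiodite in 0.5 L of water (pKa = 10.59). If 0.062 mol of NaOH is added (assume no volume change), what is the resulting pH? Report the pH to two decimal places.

pH = 10.45

OH- converts HOI to OI-: HOI → 0.178 mol, OI- → 0.129 mol.
pH = pKa + log(n_OI-/n_HOI) = 10.59 + log(0.129/0.178) = 10.59 + (-0.140)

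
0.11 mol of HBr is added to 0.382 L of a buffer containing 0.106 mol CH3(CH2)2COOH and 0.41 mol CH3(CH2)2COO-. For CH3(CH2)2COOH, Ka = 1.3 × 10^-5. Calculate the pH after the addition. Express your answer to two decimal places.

pH = 5.03

After neutralization: n(CH3(CH2)2COOH) = 0.216 mol, n(CH3(CH2)2COO-) = 0.3 mol.
pKa = −log(1.3 × 10^-5) = 4.886
pH = pKa + log(n_CH3(CH2)2COO-/n_CH3(CH2)2COOH) = 4.886 + log(0.3/0.216) = 4.886 + (+0.143)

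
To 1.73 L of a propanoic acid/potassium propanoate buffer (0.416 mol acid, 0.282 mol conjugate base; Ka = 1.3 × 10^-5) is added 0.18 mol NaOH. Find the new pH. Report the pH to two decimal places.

OH- converts CH3CH2COOH to CH3CH2COO-: CH3CH2COOH → 0.236 mol, CH3CH2COO- → 0.462 mol.
pKa = −log(1.3 × 10^-5) = 4.886
pH = pKa + log(n_CH3CH2COO-/n_CH3CH2COOH) = 4.886 + log(0.462/0.236) = 4.886 + (+0.292)

pH = 5.18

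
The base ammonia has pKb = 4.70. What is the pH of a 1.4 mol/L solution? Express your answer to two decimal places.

NH3 + H2O ⇌ NH4+ + OH-
Kb = 10^(−4.70) = 2.00 × 10^-5
Kb = x²/(1.4 − x) = 2.00 × 10^-5
Assume x ≪ 1.4: x ≈ √(2.00 × 10^-5 × 1.4) = 5.29 × 10^-3 M
(x/C₀ = 0.38% < 5%, so the approximation holds.)
pOH = −log(5.29 × 10^-3) = 2.28; pH = 14.00 − 2.28 = 11.72

pH = 11.72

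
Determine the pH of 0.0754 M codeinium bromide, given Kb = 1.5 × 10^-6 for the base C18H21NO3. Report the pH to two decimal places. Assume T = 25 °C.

pH = 4.65

C18H22NO3+ is the conjugate acid of the weak base C18H21NO3.
Ka = Kw/Kb = 1.0×10^-14 / 1.5 × 10^-6 = 6.67 × 10^-9
Let x = [H+] at equilibrium. Ka = x²/(0.0754 − x).
Assume x ≪ 0.0754: x ≈ √(6.67 × 10^-9 × 0.0754) = 2.24 × 10^-5 M
Check: 0.03% ionized — well under 5%, approximation valid.
pH = −log[H+] = −log(2.24 × 10^-5) = 4.65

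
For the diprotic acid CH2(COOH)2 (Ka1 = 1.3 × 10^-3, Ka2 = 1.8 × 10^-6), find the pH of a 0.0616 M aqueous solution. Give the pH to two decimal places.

Ka1 ≫ Ka2, so treat the first dissociation as the only significant source of H+.
Ka1 = x²/(0.0616 − x) = 1.3 × 10^-3
Solving the quadratic: x = (−Ka1 + √(Ka1² + 4·Ka1·C₀))/2 = 8.32 × 10^-3 M
pH = −log(8.32 × 10^-3) = 2.08

pH = 2.08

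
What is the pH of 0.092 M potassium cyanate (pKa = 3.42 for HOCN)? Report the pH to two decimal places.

OCN- is the conjugate base of the weak acid HOCN.
Ka = 10^(−3.42) = 3.80 × 10^-4
Kb = Kw/Ka = 1.0×10^-14 / 3.80 × 10^-4 = 2.63 × 10^-11
From the ICE table, Kb = x²/(0.092 − x) = 2.63 × 10^-11.
Since Kb ≪ C₀, x ≈ √(Kb·C₀) = 1.56 × 10^-6 M.
Check: 0.0017% ionized — well under 5%, approximation valid.
pOH = 5.81, so pH = 14.00 − pOH = 8.19

pH = 8.19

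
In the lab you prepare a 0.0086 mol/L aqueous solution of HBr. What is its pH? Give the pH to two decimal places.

pH = 2.07

HBr is a strong acid and dissociates completely, so [H+] = 0.0086 M.
pH = -log(0.0086) = 2.07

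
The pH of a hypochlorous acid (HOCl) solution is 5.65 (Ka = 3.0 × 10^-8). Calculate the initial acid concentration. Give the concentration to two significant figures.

[H+] = 10^(-5.65) = 2.24 × 10^-6 M = x
Ka = x²/(C₀ − x) ⇒ C₀ = x + x²/Ka
C₀ = 2.24 × 10^-6 + (2.24 × 10^-6)²/(3.0 × 10^-8) = 1.69 × 10^-4 M

C₀ = 1.7 × 10^-4 M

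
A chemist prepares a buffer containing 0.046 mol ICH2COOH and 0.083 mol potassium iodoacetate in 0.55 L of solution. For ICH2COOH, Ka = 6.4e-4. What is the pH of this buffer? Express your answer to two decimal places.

pH = 3.45

pKa = −log(6.4 × 10^-4) = 3.194
Using pH = pKa + log([base]/[acid]) with [base]/[acid] = 0.083/0.046:
pH = 3.194 + (+0.256) = 3.45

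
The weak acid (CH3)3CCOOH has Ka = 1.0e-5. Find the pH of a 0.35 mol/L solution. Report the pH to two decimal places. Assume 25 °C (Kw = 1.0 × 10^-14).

pH = 2.73

(CH3)3CCOOH ⇌ (CH3)3CCOO- + H+
Ka = [H+]²/(0.35 − [H+]) = 1.0 × 10^-5
Since Ka ≪ C₀, [H+] ≈ √(Ka·C₀) = 1.87 × 10^-3 M.
pH = −log(1.87 × 10^-3) = 2.73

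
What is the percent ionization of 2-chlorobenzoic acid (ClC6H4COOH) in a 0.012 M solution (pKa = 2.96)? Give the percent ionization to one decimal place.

26.0%

ClC6H4COOH ⇌ ClC6H4COO- + H+; let x = [H+] at equilibrium.
Ka = 10^(−2.96) = 1.10 × 10^-3
Solve x² + 0.0011x − 1.32e-05 = 0 → x = 3.12 × 10^-3 M
Fraction ionized = 3.12 × 10^-3 / 0.012 = 0.2600 → 26.0%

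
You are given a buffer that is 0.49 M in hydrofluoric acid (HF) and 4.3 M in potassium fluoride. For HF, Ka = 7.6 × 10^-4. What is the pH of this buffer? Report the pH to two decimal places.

pH = 4.06

pKa = −log(7.6 × 10^-4) = 3.119
Henderson–Hasselbalch: pH = pKa + log([F-]/[HF]) = 3.119 + log(4.3/0.49)
pH = 3.119 + (+0.943) = 4.06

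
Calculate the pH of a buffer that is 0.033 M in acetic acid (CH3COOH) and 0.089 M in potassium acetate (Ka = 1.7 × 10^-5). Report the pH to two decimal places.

pKa = −log(1.7 × 10^-5) = 4.770
Henderson–Hasselbalch: pH = pKa + log([CH3COO-]/[CH3COOH]) = 4.770 + log(0.089/0.033)
pH = 4.770 + (+0.431) = 5.20

pH = 5.20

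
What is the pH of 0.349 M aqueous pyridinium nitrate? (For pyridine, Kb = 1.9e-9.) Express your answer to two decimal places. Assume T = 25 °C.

C5H5NH+ is the conjugate acid of the weak base C5H5N.
Ka = Kw/Kb = 1.0×10^-14 / 1.9 × 10^-9 = 5.26 × 10^-6
Let x = [H+] at equilibrium. Ka = x²/(0.349 − x).
Neglecting x in the denominator: x = √(5.26 × 10^-6 × 0.349) = 1.35 × 10^-3 M
(x/C₀ = 0.39% < 5%, so the approximation holds.)
pH = −log(1.35 × 10^-3) = 2.87

pH = 2.87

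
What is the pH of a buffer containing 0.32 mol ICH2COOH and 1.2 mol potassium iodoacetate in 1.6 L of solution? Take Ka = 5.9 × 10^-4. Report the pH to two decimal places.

pH = 3.80

pKa = −log(5.9 × 10^-4) = 3.229
pH = pKa + log([A⁻]/[HA]) = 3.229 + log(1.2/0.32)
pH = 3.229 + (+0.574) = 3.80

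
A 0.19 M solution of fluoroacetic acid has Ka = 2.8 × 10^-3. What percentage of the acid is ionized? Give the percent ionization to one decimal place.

FCH2COOH ⇌ FCH2COO- + H+; let x = [H+] at equilibrium.
Ka = x²/(C₀ − x); solving the quadratic gives x = 2.17 × 10^-2 M.
% ionization = x/C₀ × 100% = 2.17 × 10^-2/0.19 × 100% = 11.4%

11.4%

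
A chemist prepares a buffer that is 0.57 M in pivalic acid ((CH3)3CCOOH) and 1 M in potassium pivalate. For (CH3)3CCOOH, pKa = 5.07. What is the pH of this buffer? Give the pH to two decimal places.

pH = 5.31

Using pH = pKa + log([base]/[acid]) with [base]/[acid] = 1/0.57:
pH = 5.07 + (+0.244) = 5.31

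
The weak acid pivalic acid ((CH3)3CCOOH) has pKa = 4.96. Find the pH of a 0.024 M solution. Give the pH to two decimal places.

(CH3)3CCOOH ⇌ (CH3)3CCOO- + H+
Ka = 10^(−4.96) = 1.10 × 10^-5
Ka = [H+]²/(0.024 − [H+]) = 1.10 × 10^-5
Neglecting [H+] in the denominator: [H+] = √(1.10 × 10^-5 × 0.024) = 5.14 × 10^-4 M
pH = −log(5.14 × 10^-4) = 3.29

pH = 3.29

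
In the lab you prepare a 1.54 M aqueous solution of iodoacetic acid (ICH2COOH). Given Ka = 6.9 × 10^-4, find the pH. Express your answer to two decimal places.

ICH2COOH ⇌ ICH2COO- + H+
Ka = [H+]²/(1.54 − [H+]) = 6.9 × 10^-4
Assume [H+] ≪ 1.54: [H+] ≈ √(6.9 × 10^-4 × 1.54) = 3.26 × 10^-2 M
pH = −log[H+] = −log(3.26 × 10^-2) = 1.49

pH = 1.49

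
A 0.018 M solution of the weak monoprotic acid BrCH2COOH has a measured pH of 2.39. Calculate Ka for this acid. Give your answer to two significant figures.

[H+] = 10^(-2.39) = 4.07 × 10^-3 M
At equilibrium [HA] = 0.018 − 4.07 × 10^-3 = 1.39 × 10^-2 M
Ka = [H+][A-]/[HA] = (4.07 × 10^-3)² / 1.39 × 10^-2 = 1.2 × 10^-3

Ka = 1.2 × 10^-3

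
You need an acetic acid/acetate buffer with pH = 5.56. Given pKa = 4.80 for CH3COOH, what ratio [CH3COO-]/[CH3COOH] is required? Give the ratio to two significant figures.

pH = pKa + log(r) ⇒ log(r) = 5.56 − 4.80 = +0.76
r = [CH3COO-]/[CH3COOH] = 10^(+0.76) = 5.75

ratio = 5.8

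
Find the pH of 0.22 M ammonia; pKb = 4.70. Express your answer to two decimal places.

pH = 11.32

NH3 + H2O ⇌ NH4+ + OH-
Kb = 10^(−4.70) = 2.00 × 10^-5
From the ICE table, Kb = x²/(0.22 − x) = 2.00 × 10^-5.
Assume x ≪ 0.22: x ≈ √(2.00 × 10^-5 × 0.22) = 2.10 × 10^-3 M
(x/C₀ = 0.95% < 5%, so the approximation holds.)
pOH = −log(2.10 × 10^-3) = 2.68; pH = 14.00 − 2.68 = 11.32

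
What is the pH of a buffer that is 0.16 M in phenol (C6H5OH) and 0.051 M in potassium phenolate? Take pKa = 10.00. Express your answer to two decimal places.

Using pH = pKa + log([base]/[acid]) with [base]/[acid] = 0.051/0.16:
pH = 10.00 + (-0.497) = 9.50

pH = 9.50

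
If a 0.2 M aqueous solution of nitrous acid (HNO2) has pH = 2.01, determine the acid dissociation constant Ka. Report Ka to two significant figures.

Ka = 5.0 × 10^-4

[H+] = 10^(-2.01) = 9.77 × 10^-3 M
At equilibrium [HA] = 0.2 − 9.77 × 10^-3 = 1.90 × 10^-1 M
Ka = [H+][A-]/[HA] = (9.77 × 10^-3)² / 1.90 × 10^-1 = 5.0 × 10^-4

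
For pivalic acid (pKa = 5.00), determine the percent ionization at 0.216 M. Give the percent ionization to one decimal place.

(CH3)3CCOOH ⇌ (CH3)3CCOO- + H+; let x = [H+] at equilibrium.
Ka = 10^(−5.00) = 1.00 × 10^-5
x ≈ √(Ka·C₀) = √(1.00 × 10^-5 × 0.216) = 1.47 × 10^-3 M
% ionization = x/C₀ × 100% = 1.47 × 10^-3/0.216 × 100% = 0.7%

0.7%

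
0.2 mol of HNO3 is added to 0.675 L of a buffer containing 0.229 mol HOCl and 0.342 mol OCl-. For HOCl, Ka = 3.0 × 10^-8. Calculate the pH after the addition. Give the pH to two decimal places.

After neutralization: n(HOCl) = 0.429 mol, n(OCl-) = 0.142 mol.
pKa = −log(3.0 × 10^-8) = 7.523
pH = pKa + log([A⁻]/[HA]) = 7.523 + log(0.142/0.429) = 7.523 -0.480

pH = 7.04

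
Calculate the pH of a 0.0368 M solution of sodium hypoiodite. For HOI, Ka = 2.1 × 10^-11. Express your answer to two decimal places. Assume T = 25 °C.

OI- is the conjugate base of the weak acid HOI.
Kb = Kw/Ka = 1.0×10^-14 / 2.1 × 10^-11 = 4.76 × 10^-4
From the ICE table, Kb = x²/(0.0368 − x) = 4.76 × 10^-4.
Here C₀/Kb ≈ 77.3, so the small-x approximation fails. Use the quadratic:
x = (−Kb + √(Kb² + 4·Kb·C₀))/2 = 3.95 × 10^-3 M
pOH = −log(3.95 × 10^-3) = 2.40; pH = 14.00 − 2.40 = 11.60

pH = 11.60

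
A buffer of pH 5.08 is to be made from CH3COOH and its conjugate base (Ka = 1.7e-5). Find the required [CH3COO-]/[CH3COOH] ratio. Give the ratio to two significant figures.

pKa = -log(1.7 × 10^-5) = 4.770
pH = pKa + log(r) ⇒ log(r) = 5.08 − 4.770 = +0.310
r = [CH3COO-]/[CH3COOH] = 10^(+0.310) = 2.04

ratio = 2.0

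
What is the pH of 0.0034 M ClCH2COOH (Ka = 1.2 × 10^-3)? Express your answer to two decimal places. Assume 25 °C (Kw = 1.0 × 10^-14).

ClCH2COOH ⇌ ClCH2COO- + H+
Ka = [H+]²/(0.0034 − [H+]) = 1.2 × 10^-3
[H+] is not negligible relative to C₀; solve [H+]² + 0.0012·[H+] − 4.08e-06 = 0.
[H+] = (−Ka + √(Ka² + 4·Ka·C₀))/2 = 1.51 × 10^-3 M
pH = −log[H+] = −log(1.51 × 10^-3) = 2.82

pH = 2.82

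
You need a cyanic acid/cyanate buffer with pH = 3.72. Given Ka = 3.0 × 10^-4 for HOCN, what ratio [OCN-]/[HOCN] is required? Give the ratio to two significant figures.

ratio = 1.6

pKa = -log(3.0 × 10^-4) = 3.523
pH = pKa + log(r) ⇒ log(r) = 3.72 − 3.523 = +0.197
r = [OCN-]/[HOCN] = 10^(+0.197) = 1.57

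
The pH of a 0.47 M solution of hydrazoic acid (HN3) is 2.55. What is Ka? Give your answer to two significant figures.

Ka = 1.7 × 10^-5

[H+] = 10^(-2.55) = 2.82 × 10^-3 M
At equilibrium [HA] = 0.47 − 2.82 × 10^-3 = 4.67 × 10^-1 M
Ka = [H+][A-]/[HA] = (2.82 × 10^-3)² / 4.67 × 10^-1 = 1.7 × 10^-5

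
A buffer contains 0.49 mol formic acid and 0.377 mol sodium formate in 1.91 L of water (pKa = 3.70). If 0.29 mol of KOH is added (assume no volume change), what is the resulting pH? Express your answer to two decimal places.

OH- converts HCOOH to HCOO-: HCOOH → 0.2 mol, HCOO- → 0.667 mol.
pH = pKa + log([A⁻]/[HA]) = 3.70 + log(0.667/0.2) = 3.70 +0.523

pH = 4.22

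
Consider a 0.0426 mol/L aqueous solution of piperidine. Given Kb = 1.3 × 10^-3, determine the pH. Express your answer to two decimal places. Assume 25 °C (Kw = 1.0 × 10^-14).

C5H10NH + H2O ⇌ C5H10NH2+ + OH-
Kb = [OH-]²/(0.0426 − [OH-]) = 1.3 × 10^-3
Here C₀/Kb ≈ 32.8, so the small-[OH-] approximation fails. Use the quadratic:
[OH-] = (−Kb + √(Kb² + 4·Kb·C₀))/2 = 6.82 × 10^-3 M
pOH = 2.17, so pH = 14.00 − pOH = 11.83

pH = 11.83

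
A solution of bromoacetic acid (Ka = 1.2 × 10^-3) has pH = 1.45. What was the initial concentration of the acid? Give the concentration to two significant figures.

[H+] = 10^(-1.45) = 3.55 × 10^-2 M = x
Ka = x²/(C₀ − x) ⇒ C₀ = x + x²/Ka
C₀ = 3.55 × 10^-2 + (3.55 × 10^-2)²/(1.2 × 10^-3) = 1.09 M

C₀ = 1.1 M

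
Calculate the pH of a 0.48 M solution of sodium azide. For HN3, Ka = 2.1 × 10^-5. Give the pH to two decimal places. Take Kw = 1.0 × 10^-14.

N3- is the conjugate base of the weak acid HN3.
Kb = Kw/Ka = 1.0×10^-14 / 2.1 × 10^-5 = 4.76 × 10^-10
From the ICE table, Kb = [OH-]²/(0.48 − [OH-]) = 4.76 × 10^-10.
Neglecting [OH-] in the denominator: [OH-] = √(4.76 × 10^-10 × 0.48) = 1.51 × 10^-5 M
pOH = 4.82, so pH = 14.00 − pOH = 9.18

pH = 9.18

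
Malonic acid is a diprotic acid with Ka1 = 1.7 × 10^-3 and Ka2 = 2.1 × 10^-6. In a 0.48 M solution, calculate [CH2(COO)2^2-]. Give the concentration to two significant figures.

2.1 × 10^-6 M

First ionization gives [H+] ≈ [CH2(COOH)COO-] = 2.77 × 10^-2 M.
Second step: Ka2 = [H+][CH2(COO)2^2-]/[CH2(COOH)COO-] ≈ [CH2(COO)2^2-] (since [H+] ≈ [CH2(COOH)COO-]).
So [CH2(COO)2^2-] ≈ Ka2.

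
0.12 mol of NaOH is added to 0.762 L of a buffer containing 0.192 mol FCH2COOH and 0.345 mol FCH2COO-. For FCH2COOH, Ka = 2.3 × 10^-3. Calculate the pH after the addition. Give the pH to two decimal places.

After neutralization: n(FCH2COOH) = 0.072 mol, n(FCH2COO-) = 0.465 mol.
pKa = −log(2.3 × 10^-3) = 2.638
pH = pKa + log([A⁻]/[HA]) = 2.638 + log(0.465/0.072) = 2.638 +0.810

pH = 3.45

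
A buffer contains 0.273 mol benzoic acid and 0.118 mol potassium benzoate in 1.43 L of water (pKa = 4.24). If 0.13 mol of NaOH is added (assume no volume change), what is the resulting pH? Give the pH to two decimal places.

After neutralization: n(C6H5COOH) = 0.143 mol, n(C6H5COO-) = 0.248 mol.
Henderson–Hasselbalch with mole ratio 0.248/0.143: pH = 4.24 + (+0.239)

pH = 4.48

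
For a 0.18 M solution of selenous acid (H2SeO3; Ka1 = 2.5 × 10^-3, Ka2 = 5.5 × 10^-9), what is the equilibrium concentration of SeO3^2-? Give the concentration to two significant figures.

First ionization gives [H+] ≈ [HSeO3-] = 2.00 × 10^-2 M.
Second step: Ka2 = [H+][SeO3^2-]/[HSeO3-] ≈ [SeO3^2-] (since [H+] ≈ [HSeO3-]).
So [SeO3^2-] ≈ Ka2.

5.5 × 10^-9 M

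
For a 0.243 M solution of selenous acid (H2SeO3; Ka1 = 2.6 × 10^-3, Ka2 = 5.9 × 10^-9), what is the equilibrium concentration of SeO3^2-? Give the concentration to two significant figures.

First ionization gives [H+] ≈ [HSeO3-] = 2.39 × 10^-2 M.
Second step: Ka2 = [H+][SeO3^2-]/[HSeO3-] ≈ [SeO3^2-] (since [H+] ≈ [HSeO3-]).
So [SeO3^2-] ≈ Ka2.

5.9 × 10^-9 M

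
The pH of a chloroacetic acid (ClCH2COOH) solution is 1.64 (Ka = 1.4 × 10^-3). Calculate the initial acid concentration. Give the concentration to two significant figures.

C₀ = 4.0 × 10^-1 M

[H+] = 10^(-1.64) = 2.29 × 10^-2 M = x
Ka = x²/(C₀ − x) ⇒ C₀ = x + x²/Ka
C₀ = 2.29 × 10^-2 + (2.29 × 10^-2)²/(1.4 × 10^-3) = 3.97 × 10^-1 M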